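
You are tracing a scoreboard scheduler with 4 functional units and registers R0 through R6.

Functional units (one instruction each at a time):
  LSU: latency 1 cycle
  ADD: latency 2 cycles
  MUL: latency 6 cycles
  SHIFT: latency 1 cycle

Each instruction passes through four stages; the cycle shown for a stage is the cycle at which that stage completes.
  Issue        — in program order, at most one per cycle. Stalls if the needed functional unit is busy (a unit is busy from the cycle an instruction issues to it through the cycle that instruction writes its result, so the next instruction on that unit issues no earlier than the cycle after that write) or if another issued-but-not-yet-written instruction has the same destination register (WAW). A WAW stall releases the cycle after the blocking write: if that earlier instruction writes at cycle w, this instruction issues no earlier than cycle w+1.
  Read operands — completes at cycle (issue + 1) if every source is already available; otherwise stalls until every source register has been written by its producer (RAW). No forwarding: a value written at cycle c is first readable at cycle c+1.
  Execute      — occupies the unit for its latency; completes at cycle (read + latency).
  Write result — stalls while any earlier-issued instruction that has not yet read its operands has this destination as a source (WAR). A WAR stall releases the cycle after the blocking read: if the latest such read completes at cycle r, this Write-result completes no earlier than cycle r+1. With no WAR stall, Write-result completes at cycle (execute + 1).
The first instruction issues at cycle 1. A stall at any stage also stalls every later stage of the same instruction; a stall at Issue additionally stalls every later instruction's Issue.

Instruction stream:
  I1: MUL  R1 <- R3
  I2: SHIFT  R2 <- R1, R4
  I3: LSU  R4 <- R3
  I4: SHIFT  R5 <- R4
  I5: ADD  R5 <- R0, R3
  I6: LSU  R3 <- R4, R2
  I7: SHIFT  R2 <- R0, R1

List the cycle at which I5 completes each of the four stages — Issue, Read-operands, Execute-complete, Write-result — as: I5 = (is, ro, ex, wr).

I1: IS=1 RO=2 EX=8 WR=9
I2: IS=2 RO=10 EX=11 WR=12  [RAW R1: wait I1 write@9]
I3: IS=3 RO=4 EX=5 WR=11  [WAR R4: wait I2 read@10]
I4: IS=13 RO=14 EX=15 WR=16  [struct: SHIFT busy until I2 writes@12]
I5: IS=17 RO=18 EX=20 WR=21  [WAW R5: wait I4 write@16]
I6: IS=18 RO=19 EX=20 WR=21
I7: IS=19 RO=20 EX=21 WR=22

I5 = (17, 18, 20, 21)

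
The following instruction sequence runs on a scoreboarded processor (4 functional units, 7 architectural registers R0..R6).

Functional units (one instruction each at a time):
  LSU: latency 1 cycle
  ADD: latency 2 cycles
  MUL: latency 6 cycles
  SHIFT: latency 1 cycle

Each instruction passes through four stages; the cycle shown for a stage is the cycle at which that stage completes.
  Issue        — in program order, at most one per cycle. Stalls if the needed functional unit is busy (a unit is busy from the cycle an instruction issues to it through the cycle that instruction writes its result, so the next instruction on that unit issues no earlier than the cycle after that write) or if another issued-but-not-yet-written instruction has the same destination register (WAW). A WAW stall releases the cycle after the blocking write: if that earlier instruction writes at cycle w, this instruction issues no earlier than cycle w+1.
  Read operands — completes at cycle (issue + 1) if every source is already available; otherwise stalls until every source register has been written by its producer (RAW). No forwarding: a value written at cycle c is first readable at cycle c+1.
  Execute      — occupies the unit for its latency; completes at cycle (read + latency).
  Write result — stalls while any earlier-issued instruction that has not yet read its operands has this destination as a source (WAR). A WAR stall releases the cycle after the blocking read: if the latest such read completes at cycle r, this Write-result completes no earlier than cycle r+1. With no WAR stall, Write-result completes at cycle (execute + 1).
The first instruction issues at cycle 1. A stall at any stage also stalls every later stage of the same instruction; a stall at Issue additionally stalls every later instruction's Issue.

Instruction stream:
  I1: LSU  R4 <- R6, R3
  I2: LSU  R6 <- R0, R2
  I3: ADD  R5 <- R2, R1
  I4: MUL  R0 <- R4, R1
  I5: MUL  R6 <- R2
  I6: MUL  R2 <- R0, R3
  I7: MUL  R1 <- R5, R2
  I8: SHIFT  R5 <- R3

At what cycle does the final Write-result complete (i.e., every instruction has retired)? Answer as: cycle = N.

cycle = 42

I1: IS=1 RO=2 EX=3 WR=4
I2: IS=5 RO=6 EX=7 WR=8  [struct: LSU busy until I1 writes@4]
I3: IS=6 RO=7 EX=9 WR=10
I4: IS=7 RO=8 EX=14 WR=15
I5: IS=16 RO=17 EX=23 WR=24  [struct: MUL busy until I4 writes@15]
I6: IS=25 RO=26 EX=32 WR=33  [struct: MUL busy until I5 writes@24]
I7: IS=34 RO=35 EX=41 WR=42  [struct: MUL busy until I6 writes@33]
I8: IS=35 RO=36 EX=37 WR=38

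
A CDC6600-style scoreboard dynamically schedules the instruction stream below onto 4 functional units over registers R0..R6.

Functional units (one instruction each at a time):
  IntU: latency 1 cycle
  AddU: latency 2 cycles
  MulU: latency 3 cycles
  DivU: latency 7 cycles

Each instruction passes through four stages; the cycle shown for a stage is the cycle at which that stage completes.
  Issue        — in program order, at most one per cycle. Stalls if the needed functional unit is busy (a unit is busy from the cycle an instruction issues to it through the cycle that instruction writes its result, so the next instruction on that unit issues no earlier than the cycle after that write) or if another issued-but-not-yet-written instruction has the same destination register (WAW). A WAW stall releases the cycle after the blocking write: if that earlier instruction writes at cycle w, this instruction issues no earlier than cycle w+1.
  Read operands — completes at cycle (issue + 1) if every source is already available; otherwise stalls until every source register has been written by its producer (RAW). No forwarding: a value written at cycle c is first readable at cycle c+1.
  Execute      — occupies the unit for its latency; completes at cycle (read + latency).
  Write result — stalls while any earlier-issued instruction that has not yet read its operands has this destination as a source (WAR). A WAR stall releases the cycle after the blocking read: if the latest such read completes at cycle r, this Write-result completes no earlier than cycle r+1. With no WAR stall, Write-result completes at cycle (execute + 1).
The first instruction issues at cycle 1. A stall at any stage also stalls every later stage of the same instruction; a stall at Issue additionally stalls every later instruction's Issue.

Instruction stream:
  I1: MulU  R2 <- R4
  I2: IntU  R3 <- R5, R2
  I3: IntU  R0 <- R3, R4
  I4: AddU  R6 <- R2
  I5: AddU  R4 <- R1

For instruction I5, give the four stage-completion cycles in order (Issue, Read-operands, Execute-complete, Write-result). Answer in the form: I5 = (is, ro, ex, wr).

I5 = (16, 17, 19, 20)

I1  is:1  ro:2  ex:5  wr:6
I2  is:2  ro:7  ex:8  wr:9  — RAW R2: wait I1 write@6
I3  is:10  ro:11  ex:12  wr:13  — struct: IntU busy until I2 writes@9
I4  is:11  ro:12  ex:14  wr:15
I5  is:16  ro:17  ex:19  wr:20  — struct: AddU busy until I4 writes@15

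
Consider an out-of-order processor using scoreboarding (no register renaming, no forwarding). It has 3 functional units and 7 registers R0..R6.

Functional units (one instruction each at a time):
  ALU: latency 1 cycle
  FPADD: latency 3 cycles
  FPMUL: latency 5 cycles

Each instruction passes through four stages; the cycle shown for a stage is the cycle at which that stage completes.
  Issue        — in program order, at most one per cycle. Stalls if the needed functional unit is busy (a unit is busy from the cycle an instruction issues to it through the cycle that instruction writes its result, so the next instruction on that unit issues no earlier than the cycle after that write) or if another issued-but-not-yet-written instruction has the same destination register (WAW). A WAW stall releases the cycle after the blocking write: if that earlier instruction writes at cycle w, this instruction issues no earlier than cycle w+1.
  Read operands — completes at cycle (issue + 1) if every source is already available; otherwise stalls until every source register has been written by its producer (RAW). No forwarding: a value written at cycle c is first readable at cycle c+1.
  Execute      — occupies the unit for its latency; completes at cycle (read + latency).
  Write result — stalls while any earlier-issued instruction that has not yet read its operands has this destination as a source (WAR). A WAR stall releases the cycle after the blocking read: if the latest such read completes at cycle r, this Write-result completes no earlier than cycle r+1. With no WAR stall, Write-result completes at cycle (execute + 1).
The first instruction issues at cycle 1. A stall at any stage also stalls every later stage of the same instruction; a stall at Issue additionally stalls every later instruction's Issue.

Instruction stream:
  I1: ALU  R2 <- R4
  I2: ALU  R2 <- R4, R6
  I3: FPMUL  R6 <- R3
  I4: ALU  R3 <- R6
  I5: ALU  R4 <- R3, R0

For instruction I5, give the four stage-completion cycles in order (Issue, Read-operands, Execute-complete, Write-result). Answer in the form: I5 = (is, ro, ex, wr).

1) issue 1, read 2, done 3, write 4
2) issue 5, read 6, done 7, write 8  <struct: ALU busy until I1 writes@4>
3) issue 6, read 7, done 12, write 13
4) issue 9, read 14, done 15, write 16  <struct: ALU busy until I2 writes@8 / RAW R6: wait I3 write@13>
5) issue 17, read 18, done 19, write 20  <struct: ALU busy until I4 writes@16>

I5 = (17, 18, 19, 20)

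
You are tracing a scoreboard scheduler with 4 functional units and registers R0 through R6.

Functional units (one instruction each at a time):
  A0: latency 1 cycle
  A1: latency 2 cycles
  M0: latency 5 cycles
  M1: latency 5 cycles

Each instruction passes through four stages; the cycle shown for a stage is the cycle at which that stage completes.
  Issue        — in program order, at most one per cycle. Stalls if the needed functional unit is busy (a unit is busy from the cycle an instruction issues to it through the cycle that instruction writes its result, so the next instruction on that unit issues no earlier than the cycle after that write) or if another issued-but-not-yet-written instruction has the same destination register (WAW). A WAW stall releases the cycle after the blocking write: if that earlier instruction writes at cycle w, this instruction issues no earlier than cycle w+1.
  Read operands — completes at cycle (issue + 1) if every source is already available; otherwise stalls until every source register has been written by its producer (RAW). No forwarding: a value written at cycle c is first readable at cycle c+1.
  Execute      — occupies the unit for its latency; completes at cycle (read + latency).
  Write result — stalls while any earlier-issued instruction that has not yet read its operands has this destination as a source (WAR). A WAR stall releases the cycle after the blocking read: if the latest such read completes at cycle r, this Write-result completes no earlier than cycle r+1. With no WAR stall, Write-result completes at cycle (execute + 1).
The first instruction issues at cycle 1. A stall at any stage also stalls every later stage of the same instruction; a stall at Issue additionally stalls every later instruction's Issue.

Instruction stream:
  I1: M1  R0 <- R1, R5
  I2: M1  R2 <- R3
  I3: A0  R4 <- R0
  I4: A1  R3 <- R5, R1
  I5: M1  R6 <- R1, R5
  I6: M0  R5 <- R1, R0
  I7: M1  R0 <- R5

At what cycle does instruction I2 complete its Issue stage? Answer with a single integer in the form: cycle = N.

cycle = 9

c1: I1→M1
c2: I1 RO
c7: I1 EX
c8: I1 WR R0
c9: I2→M1
c10: I2 RO, I3→A0
c11: I3 RO, I4→A1
c12: I3 EX, I4 RO
c13: I3 WR R4
c14: I4 EX
c15: I2 EX, I4 WR R3
c16: I2 WR R2
c17: I5→M1
c18: I5 RO, I6→M0
c19: I6 RO
c23: I5 EX
c24: I5 WR R6, I6 EX
c25: I6 WR R5, I7→M1
c26: I7 RO
c31: I7 EX
c32: I7 WR R0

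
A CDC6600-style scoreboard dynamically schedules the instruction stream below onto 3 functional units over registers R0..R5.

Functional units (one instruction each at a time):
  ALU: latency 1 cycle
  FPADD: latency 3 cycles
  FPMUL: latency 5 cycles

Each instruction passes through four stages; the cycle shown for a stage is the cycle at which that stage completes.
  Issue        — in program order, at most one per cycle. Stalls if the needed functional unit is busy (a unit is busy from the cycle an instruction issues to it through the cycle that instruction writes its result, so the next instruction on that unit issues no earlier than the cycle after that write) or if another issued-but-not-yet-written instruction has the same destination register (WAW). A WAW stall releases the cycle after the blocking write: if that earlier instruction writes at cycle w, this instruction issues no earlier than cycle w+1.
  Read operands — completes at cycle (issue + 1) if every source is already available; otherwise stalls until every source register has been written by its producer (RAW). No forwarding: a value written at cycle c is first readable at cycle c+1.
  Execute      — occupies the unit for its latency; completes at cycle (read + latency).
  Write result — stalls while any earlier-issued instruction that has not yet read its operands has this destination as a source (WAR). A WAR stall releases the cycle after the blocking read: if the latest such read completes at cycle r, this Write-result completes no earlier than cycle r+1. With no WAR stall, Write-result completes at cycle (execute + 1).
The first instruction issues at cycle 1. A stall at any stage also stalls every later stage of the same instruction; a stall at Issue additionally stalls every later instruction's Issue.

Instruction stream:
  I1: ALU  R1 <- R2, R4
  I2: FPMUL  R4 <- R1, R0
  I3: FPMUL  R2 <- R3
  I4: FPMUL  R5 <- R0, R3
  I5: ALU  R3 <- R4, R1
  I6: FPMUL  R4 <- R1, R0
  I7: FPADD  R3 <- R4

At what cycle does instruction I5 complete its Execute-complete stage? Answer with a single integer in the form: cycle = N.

cycle = 23

[I1] 1/2/3/4
[I2] 2/5/10/11  (RAW R1: wait I1 write@4)
[I3] 12/13/18/19  (struct: FPMUL busy until I2 writes@11)
[I4] 20/21/26/27  (struct: FPMUL busy until I3 writes@19)
[I5] 21/22/23/24
[I6] 28/29/34/35  (struct: FPMUL busy until I4 writes@27)
[I7] 29/36/39/40  (RAW R4: wait I6 write@35)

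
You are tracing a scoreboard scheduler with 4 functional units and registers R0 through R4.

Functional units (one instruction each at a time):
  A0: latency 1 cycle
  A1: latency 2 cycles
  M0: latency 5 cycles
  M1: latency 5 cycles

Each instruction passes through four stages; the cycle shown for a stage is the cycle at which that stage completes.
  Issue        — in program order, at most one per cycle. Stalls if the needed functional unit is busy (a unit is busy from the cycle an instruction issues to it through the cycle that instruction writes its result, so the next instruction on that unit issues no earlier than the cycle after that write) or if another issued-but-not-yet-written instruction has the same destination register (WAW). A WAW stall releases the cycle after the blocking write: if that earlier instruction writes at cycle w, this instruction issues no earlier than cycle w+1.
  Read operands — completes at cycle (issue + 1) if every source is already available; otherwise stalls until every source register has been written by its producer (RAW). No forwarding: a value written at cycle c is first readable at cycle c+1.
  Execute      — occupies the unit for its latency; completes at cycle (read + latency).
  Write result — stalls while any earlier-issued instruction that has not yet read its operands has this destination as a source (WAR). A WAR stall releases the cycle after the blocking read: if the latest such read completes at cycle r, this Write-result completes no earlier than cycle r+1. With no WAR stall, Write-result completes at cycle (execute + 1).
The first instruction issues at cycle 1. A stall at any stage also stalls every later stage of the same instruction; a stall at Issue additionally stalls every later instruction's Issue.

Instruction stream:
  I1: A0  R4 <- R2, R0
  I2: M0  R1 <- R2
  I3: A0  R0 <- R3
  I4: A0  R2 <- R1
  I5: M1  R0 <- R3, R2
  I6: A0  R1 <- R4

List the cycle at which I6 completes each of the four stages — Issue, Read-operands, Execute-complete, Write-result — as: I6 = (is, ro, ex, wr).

I6 = (13, 14, 15, 16)

[I1] 1/2/3/4
[I2] 2/3/8/9
[I3] 5/6/7/8  (struct: A0 busy until I1 writes@4)
[I4] 9/10/11/12  (struct: A0 busy until I3 writes@8)
[I5] 10/13/18/19  (RAW R2: wait I4 write@12)
[I6] 13/14/15/16  (struct: A0 busy until I4 writes@12)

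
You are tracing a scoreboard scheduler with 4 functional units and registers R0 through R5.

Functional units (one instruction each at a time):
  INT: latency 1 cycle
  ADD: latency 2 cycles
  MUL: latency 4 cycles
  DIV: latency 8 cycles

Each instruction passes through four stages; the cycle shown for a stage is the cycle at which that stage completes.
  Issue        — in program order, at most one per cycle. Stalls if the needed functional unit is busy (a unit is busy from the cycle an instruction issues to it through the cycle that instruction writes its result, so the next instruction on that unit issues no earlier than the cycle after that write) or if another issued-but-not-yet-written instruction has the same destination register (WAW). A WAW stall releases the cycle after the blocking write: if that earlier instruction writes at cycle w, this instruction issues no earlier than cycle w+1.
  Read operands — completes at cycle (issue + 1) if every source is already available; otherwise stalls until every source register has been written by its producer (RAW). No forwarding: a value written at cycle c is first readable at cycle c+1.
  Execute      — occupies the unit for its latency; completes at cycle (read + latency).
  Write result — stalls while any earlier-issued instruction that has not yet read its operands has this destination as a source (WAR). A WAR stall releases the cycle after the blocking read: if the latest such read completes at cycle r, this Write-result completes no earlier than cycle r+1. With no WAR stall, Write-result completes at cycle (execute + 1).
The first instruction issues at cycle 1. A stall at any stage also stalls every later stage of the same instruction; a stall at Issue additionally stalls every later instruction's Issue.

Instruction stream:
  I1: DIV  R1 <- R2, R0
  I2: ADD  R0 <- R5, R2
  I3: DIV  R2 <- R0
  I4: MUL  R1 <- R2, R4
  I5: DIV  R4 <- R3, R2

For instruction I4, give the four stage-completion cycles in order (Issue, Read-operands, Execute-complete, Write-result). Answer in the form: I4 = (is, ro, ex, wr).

I4 = (13, 23, 27, 28)

[I1] 1/2/10/11
[I2] 2/3/5/6
[I3] 12/13/21/22  (struct: DIV busy until I1 writes@11)
[I4] 13/23/27/28  (RAW R2: wait I3 write@22)
[I5] 23/24/32/33  (struct: DIV busy until I3 writes@22)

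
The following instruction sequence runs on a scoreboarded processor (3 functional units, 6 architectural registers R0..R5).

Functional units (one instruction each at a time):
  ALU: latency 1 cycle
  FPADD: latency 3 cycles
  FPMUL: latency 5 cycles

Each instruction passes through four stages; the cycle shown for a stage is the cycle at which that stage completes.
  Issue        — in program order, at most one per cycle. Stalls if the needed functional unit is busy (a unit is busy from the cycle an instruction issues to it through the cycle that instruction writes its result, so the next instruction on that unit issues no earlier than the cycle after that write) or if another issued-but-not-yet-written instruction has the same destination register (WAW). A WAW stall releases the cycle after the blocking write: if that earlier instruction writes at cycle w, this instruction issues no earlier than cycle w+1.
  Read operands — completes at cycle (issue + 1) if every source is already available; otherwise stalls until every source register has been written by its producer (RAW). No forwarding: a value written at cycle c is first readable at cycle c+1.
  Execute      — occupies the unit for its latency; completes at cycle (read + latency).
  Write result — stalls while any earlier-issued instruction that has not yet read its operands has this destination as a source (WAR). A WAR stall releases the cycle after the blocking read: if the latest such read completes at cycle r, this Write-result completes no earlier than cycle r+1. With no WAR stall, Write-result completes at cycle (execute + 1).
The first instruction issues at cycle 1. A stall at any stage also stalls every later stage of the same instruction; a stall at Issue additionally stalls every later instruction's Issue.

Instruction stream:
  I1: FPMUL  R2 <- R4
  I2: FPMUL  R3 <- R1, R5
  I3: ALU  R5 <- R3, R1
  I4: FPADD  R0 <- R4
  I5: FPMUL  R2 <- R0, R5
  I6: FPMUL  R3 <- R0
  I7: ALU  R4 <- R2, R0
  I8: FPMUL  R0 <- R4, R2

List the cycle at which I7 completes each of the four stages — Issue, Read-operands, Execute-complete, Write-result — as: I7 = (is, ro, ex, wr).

I7 = (28, 29, 30, 31)

c1: I1 issues→FPMUL
c2: I1 reads
c7: I1 exec-done
c8: I1 writes R2
c9: I2 issues→FPMUL
c10: I2 reads, I3 issues→ALU
c11: I4 issues→FPADD
c12: I4 reads
c15: I2 exec-done, I4 exec-done
c16: I2 writes R3, I4 writes R0
c17: I3 reads, I5 issues→FPMUL
c18: I3 exec-done
c19: I3 writes R5
c20: I5 reads
c25: I5 exec-done
c26: I5 writes R2
c27: I6 issues→FPMUL
c28: I6 reads, I7 issues→ALU
c29: I7 reads
c30: I7 exec-done
c31: I7 writes R4
c33: I6 exec-done
c34: I6 writes R3
c35: I8 issues→FPMUL
c36: I8 reads
c41: I8 exec-done
c42: I8 writes R0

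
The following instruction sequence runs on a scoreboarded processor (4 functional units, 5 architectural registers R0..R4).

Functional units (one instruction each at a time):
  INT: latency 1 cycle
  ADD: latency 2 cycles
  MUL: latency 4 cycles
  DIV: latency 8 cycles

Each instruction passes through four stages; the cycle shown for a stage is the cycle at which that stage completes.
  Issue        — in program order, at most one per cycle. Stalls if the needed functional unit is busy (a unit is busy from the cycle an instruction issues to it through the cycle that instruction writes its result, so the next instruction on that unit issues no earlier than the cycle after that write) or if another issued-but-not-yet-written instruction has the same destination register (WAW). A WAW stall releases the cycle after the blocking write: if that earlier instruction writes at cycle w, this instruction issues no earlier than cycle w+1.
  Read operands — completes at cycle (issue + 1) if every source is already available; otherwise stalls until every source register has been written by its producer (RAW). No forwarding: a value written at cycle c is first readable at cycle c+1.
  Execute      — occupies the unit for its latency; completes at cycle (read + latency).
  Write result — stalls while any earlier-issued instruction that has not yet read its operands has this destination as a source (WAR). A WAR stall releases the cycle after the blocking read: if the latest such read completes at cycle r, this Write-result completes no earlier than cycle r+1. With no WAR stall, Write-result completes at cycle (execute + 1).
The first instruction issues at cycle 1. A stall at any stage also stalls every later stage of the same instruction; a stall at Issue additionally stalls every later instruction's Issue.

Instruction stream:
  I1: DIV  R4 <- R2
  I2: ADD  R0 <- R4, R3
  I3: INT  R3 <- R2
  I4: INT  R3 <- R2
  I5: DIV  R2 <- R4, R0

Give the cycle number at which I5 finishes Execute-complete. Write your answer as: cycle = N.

I1 -> (1, 2, 10, 11)
I2 -> (2, 12, 14, 15)  // RAW R4: wait I1 write@11
I3 -> (3, 4, 5, 13)  // WAR R3: wait I2 read@12
I4 -> (14, 15, 16, 17)  // struct: INT busy until I3 writes@13
I5 -> (15, 16, 24, 25)

cycle = 24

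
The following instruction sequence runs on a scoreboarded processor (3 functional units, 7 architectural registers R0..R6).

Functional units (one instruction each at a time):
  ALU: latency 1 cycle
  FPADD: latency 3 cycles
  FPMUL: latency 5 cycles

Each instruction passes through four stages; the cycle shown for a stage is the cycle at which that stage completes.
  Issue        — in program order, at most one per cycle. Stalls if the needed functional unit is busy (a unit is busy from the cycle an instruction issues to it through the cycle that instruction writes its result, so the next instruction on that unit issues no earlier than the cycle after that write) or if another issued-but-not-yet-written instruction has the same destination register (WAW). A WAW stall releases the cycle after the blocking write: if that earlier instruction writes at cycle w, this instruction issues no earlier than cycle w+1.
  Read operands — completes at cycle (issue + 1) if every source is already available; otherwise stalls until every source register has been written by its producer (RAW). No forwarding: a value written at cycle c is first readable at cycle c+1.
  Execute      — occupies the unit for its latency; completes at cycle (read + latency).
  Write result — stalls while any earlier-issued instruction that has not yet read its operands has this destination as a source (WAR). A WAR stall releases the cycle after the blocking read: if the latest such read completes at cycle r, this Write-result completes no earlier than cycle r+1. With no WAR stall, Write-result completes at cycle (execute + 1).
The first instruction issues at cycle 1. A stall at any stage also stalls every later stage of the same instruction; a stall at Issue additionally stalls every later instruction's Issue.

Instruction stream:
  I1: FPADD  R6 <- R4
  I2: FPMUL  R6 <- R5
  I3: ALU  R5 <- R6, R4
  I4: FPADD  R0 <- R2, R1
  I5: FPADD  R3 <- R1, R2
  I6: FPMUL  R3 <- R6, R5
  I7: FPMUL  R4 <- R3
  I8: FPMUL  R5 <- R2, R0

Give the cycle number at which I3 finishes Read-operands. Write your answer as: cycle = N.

cycle 1: I1 issues→FPADD
cycle 2: I1 reads
cycle 5: I1 exec-done
cycle 6: I1 writes R6
cycle 7: I2 issues→FPMUL
cycle 8: I2 reads | I3 issues→ALU
cycle 9: I4 issues→FPADD
cycle 10: I4 reads
cycle 13: I2 exec-done | I4 exec-done
cycle 14: I2 writes R6 | I4 writes R0
cycle 15: I3 reads | I5 issues→FPADD
cycle 16: I3 exec-done | I5 reads
cycle 17: I3 writes R5
cycle 19: I5 exec-done
cycle 20: I5 writes R3
cycle 21: I6 issues→FPMUL
cycle 22: I6 reads
cycle 27: I6 exec-done
cycle 28: I6 writes R3
cycle 29: I7 issues→FPMUL
cycle 30: I7 reads
cycle 35: I7 exec-done
cycle 36: I7 writes R4
cycle 37: I8 issues→FPMUL
cycle 38: I8 reads
cycle 43: I8 exec-done
cycle 44: I8 writes R5

cycle = 15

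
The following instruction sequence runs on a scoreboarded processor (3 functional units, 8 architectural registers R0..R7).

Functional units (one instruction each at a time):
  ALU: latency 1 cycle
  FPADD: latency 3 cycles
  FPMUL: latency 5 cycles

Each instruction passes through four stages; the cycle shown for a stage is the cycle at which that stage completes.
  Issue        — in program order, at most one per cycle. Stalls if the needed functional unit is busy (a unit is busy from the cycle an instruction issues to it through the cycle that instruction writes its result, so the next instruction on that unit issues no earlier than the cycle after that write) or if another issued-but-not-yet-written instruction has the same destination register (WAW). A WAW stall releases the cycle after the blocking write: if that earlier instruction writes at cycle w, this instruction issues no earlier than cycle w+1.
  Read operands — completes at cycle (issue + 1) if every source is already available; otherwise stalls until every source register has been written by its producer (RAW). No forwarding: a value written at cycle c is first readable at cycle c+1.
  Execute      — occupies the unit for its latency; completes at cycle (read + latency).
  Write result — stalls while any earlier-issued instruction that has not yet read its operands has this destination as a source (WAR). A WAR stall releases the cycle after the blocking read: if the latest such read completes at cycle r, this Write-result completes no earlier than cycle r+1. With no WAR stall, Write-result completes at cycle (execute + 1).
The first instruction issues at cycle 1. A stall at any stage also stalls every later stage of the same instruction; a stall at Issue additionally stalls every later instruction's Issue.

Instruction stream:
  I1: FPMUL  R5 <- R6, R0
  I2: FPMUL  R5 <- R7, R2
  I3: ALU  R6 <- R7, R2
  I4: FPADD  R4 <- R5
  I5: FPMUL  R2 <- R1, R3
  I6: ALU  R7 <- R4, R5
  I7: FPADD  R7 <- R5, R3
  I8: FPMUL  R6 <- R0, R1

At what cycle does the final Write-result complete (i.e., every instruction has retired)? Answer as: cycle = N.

cycle = 33

I1 -> (1, 2, 7, 8)
I2 -> (9, 10, 15, 16)  // struct: FPMUL busy until I1 writes@8
I3 -> (10, 11, 12, 13)
I4 -> (11, 17, 20, 21)  // RAW R5: wait I2 write@16
I5 -> (17, 18, 23, 24)  // struct: FPMUL busy until I2 writes@16
I6 -> (18, 22, 23, 24)  // RAW R4: wait I4 write@21
I7 -> (25, 26, 29, 30)  // WAW R7: wait I6 write@24
I8 -> (26, 27, 32, 33)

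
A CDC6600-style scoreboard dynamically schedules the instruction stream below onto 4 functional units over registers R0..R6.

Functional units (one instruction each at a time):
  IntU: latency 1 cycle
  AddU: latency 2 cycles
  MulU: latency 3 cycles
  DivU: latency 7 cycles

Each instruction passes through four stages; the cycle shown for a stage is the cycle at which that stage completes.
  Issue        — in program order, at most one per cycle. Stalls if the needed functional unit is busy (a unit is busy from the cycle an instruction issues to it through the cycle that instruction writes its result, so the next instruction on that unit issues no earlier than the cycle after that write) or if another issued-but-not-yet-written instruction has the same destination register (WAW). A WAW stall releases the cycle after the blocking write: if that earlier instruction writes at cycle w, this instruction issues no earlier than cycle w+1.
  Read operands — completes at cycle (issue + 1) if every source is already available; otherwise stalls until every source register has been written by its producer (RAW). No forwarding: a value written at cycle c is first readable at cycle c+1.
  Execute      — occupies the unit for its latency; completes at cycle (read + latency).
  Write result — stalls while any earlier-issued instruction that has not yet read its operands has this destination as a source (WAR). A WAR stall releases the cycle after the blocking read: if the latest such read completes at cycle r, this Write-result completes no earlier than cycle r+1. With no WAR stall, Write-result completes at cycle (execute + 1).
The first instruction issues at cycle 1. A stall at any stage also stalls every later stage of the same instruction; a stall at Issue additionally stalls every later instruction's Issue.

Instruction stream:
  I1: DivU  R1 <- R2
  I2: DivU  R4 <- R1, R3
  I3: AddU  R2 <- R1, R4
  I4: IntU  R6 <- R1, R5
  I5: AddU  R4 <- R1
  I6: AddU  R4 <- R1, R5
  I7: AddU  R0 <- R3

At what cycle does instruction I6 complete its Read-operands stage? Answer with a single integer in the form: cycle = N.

cycle = 31

t=1  issue I1 (DivU)
t=2  I1 read-ops
t=9  I1 finished on DivU
t=10  I1→R1
t=11  issue I2 (DivU)
t=12  I2 read-ops; issue I3 (AddU)
t=13  issue I4 (IntU)
t=14  I4 read-ops
t=15  I4 finished on IntU
t=16  I4→R6
t=19  I2 finished on DivU
t=20  I2→R4
t=21  I3 read-ops
t=23  I3 finished on AddU
t=24  I3→R2
t=25  issue I5 (AddU)
t=26  I5 read-ops
t=28  I5 finished on AddU
t=29  I5→R4
t=30  issue I6 (AddU)
t=31  I6 read-ops
t=33  I6 finished on AddU
t=34  I6→R4
t=35  issue I7 (AddU)
t=36  I7 read-ops
t=38  I7 finished on AddU
t=39  I7→R0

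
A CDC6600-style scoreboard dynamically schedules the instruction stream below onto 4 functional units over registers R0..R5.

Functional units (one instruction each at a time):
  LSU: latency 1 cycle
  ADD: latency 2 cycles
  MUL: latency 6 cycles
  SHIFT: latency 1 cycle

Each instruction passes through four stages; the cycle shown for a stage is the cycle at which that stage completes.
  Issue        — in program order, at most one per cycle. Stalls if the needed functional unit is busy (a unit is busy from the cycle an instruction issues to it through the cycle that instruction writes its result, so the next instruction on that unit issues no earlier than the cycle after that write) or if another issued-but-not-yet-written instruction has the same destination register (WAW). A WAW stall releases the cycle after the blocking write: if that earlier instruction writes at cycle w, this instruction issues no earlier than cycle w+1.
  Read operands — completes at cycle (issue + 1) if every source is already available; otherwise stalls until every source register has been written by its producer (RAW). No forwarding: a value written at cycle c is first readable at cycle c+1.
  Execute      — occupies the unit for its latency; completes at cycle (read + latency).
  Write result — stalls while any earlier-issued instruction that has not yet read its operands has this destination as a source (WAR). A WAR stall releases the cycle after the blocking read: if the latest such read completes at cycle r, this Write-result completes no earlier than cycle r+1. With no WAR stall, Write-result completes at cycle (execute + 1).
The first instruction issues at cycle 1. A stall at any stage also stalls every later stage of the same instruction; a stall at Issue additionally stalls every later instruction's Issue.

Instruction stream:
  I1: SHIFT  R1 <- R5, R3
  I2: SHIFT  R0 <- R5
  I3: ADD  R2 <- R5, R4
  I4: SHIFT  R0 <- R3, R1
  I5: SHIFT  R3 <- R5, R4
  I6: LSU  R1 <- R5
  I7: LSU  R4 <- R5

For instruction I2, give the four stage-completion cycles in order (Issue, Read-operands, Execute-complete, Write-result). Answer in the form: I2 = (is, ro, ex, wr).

I2 = (5, 6, 7, 8)

t=1  I1 issues→SHIFT
t=2  I1 reads
t=3  I1 exec-done
t=4  I1 writes R1
t=5  I2 issues→SHIFT
t=6  I2 reads, I3 issues→ADD
t=7  I2 exec-done, I3 reads
t=8  I2 writes R0
t=9  I3 exec-done, I4 issues→SHIFT
t=10  I3 writes R2, I4 reads
t=11  I4 exec-done
t=12  I4 writes R0
t=13  I5 issues→SHIFT
t=14  I5 reads, I6 issues→LSU
t=15  I5 exec-done, I6 reads
t=16  I5 writes R3, I6 exec-done
t=17  I6 writes R1
t=18  I7 issues→LSU
t=19  I7 reads
t=20  I7 exec-done
t=21  I7 writes R4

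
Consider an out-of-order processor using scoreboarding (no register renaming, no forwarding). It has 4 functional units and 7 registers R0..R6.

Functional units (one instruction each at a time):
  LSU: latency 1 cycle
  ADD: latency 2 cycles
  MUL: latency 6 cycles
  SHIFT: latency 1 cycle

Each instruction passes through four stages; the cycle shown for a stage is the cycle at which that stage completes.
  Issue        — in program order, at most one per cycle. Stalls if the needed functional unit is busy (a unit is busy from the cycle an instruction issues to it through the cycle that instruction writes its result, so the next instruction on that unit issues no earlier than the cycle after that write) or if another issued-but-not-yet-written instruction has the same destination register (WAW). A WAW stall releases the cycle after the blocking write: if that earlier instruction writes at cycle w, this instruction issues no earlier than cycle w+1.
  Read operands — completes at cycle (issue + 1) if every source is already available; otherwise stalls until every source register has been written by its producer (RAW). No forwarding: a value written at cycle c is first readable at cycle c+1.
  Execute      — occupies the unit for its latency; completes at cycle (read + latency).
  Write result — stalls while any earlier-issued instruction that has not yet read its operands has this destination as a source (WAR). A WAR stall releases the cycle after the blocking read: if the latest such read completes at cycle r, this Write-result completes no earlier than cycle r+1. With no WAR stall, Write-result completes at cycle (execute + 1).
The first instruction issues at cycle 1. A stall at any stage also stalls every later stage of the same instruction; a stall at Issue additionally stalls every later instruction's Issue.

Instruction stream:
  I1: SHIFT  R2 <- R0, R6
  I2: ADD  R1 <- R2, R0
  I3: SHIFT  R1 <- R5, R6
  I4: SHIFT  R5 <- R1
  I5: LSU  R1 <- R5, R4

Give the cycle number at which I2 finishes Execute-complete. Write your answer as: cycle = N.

cycle = 7

t=1  issue I1 (SHIFT)
t=2  I1 read-ops | issue I2 (ADD)
t=3  I1 finished on SHIFT
t=4  I1→R2
t=5  I2 read-ops
t=7  I2 finished on ADD
t=8  I2→R1
t=9  issue I3 (SHIFT)
t=10  I3 read-ops
t=11  I3 finished on SHIFT
t=12  I3→R1
t=13  issue I4 (SHIFT)
t=14  I4 read-ops | issue I5 (LSU)
t=15  I4 finished on SHIFT
t=16  I4→R5
t=17  I5 read-ops
t=18  I5 finished on LSU
t=19  I5→R1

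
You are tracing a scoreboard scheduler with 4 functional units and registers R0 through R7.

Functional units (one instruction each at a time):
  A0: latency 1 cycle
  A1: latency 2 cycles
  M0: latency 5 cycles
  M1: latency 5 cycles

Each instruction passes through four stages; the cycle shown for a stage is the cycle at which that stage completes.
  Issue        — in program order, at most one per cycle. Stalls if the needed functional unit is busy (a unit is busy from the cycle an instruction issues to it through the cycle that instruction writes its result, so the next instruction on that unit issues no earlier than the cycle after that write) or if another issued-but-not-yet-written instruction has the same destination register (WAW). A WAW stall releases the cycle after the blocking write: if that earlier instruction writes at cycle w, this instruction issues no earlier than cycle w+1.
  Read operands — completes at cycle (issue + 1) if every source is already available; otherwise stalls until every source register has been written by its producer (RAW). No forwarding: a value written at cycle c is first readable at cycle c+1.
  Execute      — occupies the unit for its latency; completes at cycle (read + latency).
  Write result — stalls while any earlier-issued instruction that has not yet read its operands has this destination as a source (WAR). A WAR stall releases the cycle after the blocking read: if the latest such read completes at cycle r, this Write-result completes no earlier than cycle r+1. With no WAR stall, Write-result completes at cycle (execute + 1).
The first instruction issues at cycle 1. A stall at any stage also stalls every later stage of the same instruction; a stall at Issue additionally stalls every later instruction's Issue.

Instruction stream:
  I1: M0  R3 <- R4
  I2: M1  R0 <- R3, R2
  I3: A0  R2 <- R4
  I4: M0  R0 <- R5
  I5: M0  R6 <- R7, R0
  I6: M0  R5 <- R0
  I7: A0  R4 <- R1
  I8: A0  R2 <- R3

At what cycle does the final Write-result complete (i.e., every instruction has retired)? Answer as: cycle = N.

[1] I1 issues→M0
[2] I1 reads; I2 issues→M1
[3] I3 issues→A0
[4] I3 reads
[5] I3 exec-done
[7] I1 exec-done
[8] I1 writes R3
[9] I2 reads
[10] I3 writes R2
[14] I2 exec-done
[15] I2 writes R0
[16] I4 issues→M0
[17] I4 reads
[22] I4 exec-done
[23] I4 writes R0
[24] I5 issues→M0
[25] I5 reads
[30] I5 exec-done
[31] I5 writes R6
[32] I6 issues→M0
[33] I6 reads; I7 issues→A0
[34] I7 reads
[35] I7 exec-done
[36] I7 writes R4
[37] I8 issues→A0
[38] I6 exec-done; I8 reads
[39] I6 writes R5; I8 exec-done
[40] I8 writes R2

cycle = 40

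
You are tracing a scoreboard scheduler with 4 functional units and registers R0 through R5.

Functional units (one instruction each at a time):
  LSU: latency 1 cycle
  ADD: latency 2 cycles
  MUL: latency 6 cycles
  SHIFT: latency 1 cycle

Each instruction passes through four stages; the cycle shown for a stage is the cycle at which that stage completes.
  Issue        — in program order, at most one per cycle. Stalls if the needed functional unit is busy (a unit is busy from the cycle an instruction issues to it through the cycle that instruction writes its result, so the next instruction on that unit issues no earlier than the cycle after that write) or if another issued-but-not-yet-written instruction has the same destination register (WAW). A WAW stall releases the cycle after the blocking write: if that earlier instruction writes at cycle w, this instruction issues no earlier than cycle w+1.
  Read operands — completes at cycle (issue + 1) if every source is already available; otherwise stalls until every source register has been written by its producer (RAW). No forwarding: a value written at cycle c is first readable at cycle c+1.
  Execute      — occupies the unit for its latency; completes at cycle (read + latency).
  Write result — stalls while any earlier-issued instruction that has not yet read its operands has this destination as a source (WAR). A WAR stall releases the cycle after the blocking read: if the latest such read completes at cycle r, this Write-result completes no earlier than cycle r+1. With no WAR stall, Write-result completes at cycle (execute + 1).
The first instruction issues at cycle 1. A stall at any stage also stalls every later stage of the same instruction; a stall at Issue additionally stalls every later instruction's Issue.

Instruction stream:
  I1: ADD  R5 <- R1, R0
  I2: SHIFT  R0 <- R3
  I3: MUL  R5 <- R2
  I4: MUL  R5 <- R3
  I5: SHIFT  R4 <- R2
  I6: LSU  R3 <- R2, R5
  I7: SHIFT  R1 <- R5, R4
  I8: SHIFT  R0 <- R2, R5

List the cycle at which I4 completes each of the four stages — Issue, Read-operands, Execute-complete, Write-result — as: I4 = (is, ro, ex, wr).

I4 = (15, 16, 22, 23)

cycle 1: I1→ADD
cycle 2: I1 RO; I2→SHIFT
cycle 3: I2 RO
cycle 4: I1 EX; I2 EX
cycle 5: I1 WR R5; I2 WR R0
cycle 6: I3→MUL
cycle 7: I3 RO
cycle 13: I3 EX
cycle 14: I3 WR R5
cycle 15: I4→MUL
cycle 16: I4 RO; I5→SHIFT
cycle 17: I5 RO; I6→LSU
cycle 18: I5 EX
cycle 19: I5 WR R4
cycle 20: I7→SHIFT
cycle 22: I4 EX
cycle 23: I4 WR R5
cycle 24: I6 RO; I7 RO
cycle 25: I6 EX; I7 EX
cycle 26: I6 WR R3; I7 WR R1
cycle 27: I8→SHIFT
cycle 28: I8 RO
cycle 29: I8 EX
cycle 30: I8 WR R0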